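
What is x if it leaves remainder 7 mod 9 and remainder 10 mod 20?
70

Using Chinese Remainder Theorem:
M = 9 × 20 = 180
M1 = 20, M2 = 9
y1 = 20^(-1) mod 9 = 5
y2 = 9^(-1) mod 20 = 9
x = (7×20×5 + 10×9×9) mod 180 = 70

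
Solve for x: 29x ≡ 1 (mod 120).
29

gcd(29, 120) = 1, so the inverse exists.
Extended Euclidean algorithm on (120, 29):
120 = 4 × 29 + 4  ⟹  4 = (1)·120 + (-4)·29
29 = 7 × 4 + 1  ⟹  1 = (-7)·120 + (29)·29
So (29)·29 ≡ 1 (mod 120), i.e. 29^(-1) ≡ 29 (mod 120).
Check: 29 × 29 = 841 ≡ 1 (mod 120)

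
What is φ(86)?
42

86 = 2 × 43
φ(n) = n × ∏(1 - 1/p) for each prime p dividing n
φ(86) = 86 × (1 - 1/2) × (1 - 1/43) = 42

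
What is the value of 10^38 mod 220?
100

Repeated squaring. Binary of 38 = 100110.
10^1 ≡ 10 (mod 220); 10^2 ≡ 100 (mod 220); 10^4 ≡ 100 (mod 220); 10^8 ≡ 100 (mod 220); 10^16 ≡ 100 (mod 220); 10^32 ≡ 100 (mod 220)
10^38 = 10^2 × 10^4 × 10^32 ≡ 100 (mod 220)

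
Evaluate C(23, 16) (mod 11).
0

Using Lucas' theorem:
Write n=23 and k=16 in base 11:
n in base 11: [2, 1]
k in base 11: [1, 5]
C(23,16) mod 11 = ∏ C(n_i, k_i) mod 11
Digit binomials (mod 11): C(2,1) = 2; C(1,5) = 0 (k_i > n_i)
Product: 2 × 0 = 0 ≡ 0 (mod 11)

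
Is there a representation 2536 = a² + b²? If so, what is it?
6² + 50² (a=6, b=50)

Factorization: 2536 = 2^3 × 317
By Fermat: n is sum of two squares iff every prime p ≡ 3 (mod 4) appears to even power.
All primes ≡ 3 (mod 4) appear to even power.
Search a = 0, 1, 2, … for 2536 - a² a perfect square: first hit at a = 6: 2536 - 36 = 2500 = 50².
2536 = 6² + 50² = 36 + 2500 ✓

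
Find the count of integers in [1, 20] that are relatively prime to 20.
8

20 = 2^2 × 5
φ(n) = n × ∏(1 - 1/p) for each prime p dividing n
φ(20) = 20 × (1 - 1/2) × (1 - 1/5) = 8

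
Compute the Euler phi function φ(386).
192

386 = 2 × 193
φ(n) = n × ∏(1 - 1/p) for each prime p dividing n
φ(386) = 386 × (1 - 1/2) × (1 - 1/193) = 192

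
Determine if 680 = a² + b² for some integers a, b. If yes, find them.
2² + 26² (a=2, b=26)

Factorization: 680 = 2^3 × 5 × 17
By Fermat: n is sum of two squares iff every prime p ≡ 3 (mod 4) appears to even power.
All primes ≡ 3 (mod 4) appear to even power.
Search a = 0, 1, 2, … for 680 - a² a perfect square: first hit at a = 2: 680 - 4 = 676 = 26².
680 = 2² + 26² = 4 + 676 ✓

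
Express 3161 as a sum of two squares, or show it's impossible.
5² + 56² (a=5, b=56)

Factorization: 3161 = 29 × 109
By Fermat: n is sum of two squares iff every prime p ≡ 3 (mod 4) appears to even power.
All primes ≡ 3 (mod 4) appear to even power.
Search a = 0, 1, 2, … for 3161 - a² a perfect square: first hit at a = 5: 3161 - 25 = 3136 = 56².
3161 = 5² + 56² = 25 + 3136 ✓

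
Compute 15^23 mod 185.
50

Repeated squaring. Binary of 23 = 10111.
15^1 ≡ 15 (mod 185); 15^2 ≡ 40 (mod 185); 15^4 ≡ 120 (mod 185); 15^8 ≡ 155 (mod 185); 15^16 ≡ 160 (mod 185)
15^23 = 15^1 × 15^2 × 15^4 × 15^16 ≡ 50 (mod 185)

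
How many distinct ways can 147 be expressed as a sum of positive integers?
30388671978

p(n) counts ways to write n as a sum of positive integers (order ignored).
Euler's pentagonal recurrence: p(k) = p(k-1) + p(k-2) - p(k-5) - p(k-7) + p(k-12) + p(k-15) - ... (offsets j(3j∓1)/2, signs ++--, p(0)=1, p(<0)=0).
DP table for k = 0..146: p(0)=1, p(1)=1, p(2)=2, p(3)=3, p(4)=5, p(5)=7, p(6)=11, p(7)=15, p(8)=22, p(9)=30, p(10)=42, p(11)=56, p(12)=77, p(13)=101, p(14)=135, p(15)=176, p(16)=231, p(17)=297, p(18)=385, p(19)=490, p(20)=627, p(21)=792, p(22)=1002, p(23)=1255, p(24)=1575, p(25)=1958, p(26)=2436, p(27)=3010, p(28)=3718, p(29)=4565, p(30)=5604, p(31)=6842, p(32)=8349, p(33)=10143, p(34)=12310, p(35)=14883, p(36)=17977, p(37)=21637, p(38)=26015, p(39)=31185, p(40)=37338, p(41)=44583, p(42)=53174, p(43)=63261, p(44)=75175, p(45)=89134, p(46)=105558, p(47)=124754, p(48)=147273, p(49)=173525, p(50)=204226, p(51)=239943, p(52)=281589, p(53)=329931, p(54)=386155, p(55)=451276, p(56)=526823, p(57)=614154, p(58)=715220, p(59)=831820, p(60)=966467, p(61)=1121505, p(62)=1300156, p(63)=1505499, p(64)=1741630, p(65)=2012558, p(66)=2323520, p(67)=2679689, p(68)=3087735, p(69)=3554345, p(70)=4087968, p(71)=4697205, p(72)=5392783, p(73)=6185689, p(74)=7089500, p(75)=8118264, p(76)=9289091, p(77)=10619863, p(78)=12132164, p(79)=13848650, p(80)=15796476, p(81)=18004327, p(82)=20506255, p(83)=23338469, p(84)=26543660, p(85)=30167357, p(86)=34262962, p(87)=38887673, p(88)=44108109, p(89)=49995925, p(90)=56634173, p(91)=64112359, p(92)=72533807, p(93)=82010177, p(94)=92669720, p(95)=104651419, p(96)=118114304, p(97)=133230930, p(98)=150198136, p(99)=169229875, p(100)=190569292, p(101)=214481126, p(102)=241265379, p(103)=271248950, p(104)=304801365, p(105)=342325709, p(106)=384276336, p(107)=431149389, p(108)=483502844, p(109)=541946240, p(110)=607163746, p(111)=679903203, p(112)=761002156, p(113)=851376628, p(114)=952050665, p(115)=1064144451, p(116)=1188908248, p(117)=1327710076, p(118)=1482074143, p(119)=1653668665, p(120)=1844349560, p(121)=2056148051, p(122)=2291320912, p(123)=2552338241, p(124)=2841940500, p(125)=3163127352, p(126)=3519222692, p(127)=3913864295, p(128)=4351078600, p(129)=4835271870, p(130)=5371315400, p(131)=5964539504, p(132)=6620830889, p(133)=7346629512, p(134)=8149040695, p(135)=9035836076, p(136)=10015581680, p(137)=11097645016, p(138)=12292341831, p(139)=13610949895, p(140)=15065878135, p(141)=16670689208, p(142)=18440293320, p(143)=20390982757, p(144)=22540654445, p(145)=24908858009, p(146)=27517052599.
Final step: p(147) = p(146) + p(145) - p(142) - p(140) + p(135) + p(132) - p(125) - p(121) + p(112) + p(107) - p(96) - p(90) + p(77) + p(70) - p(55) - p(47) + p(30) + p(21) - p(2)
= 27517052599 + 24908858009 - 18440293320 - 15065878135 + 9035836076 + 6620830889 - 3163127352 - 2056148051 + 761002156 + 431149389 - 118114304 - 56634173 + 10619863 + 4087968 - 451276 - 124754 + 5604 + 792 - 2
= 30388671978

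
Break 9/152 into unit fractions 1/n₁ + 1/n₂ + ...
1/17 + 1/2584

Greedy algorithm:
9/152: ceiling(152/9) = 17, use 1/17
1/2584: ceiling(2584/1) = 2584, use 1/2584
Result: 9/152 = 1/17 + 1/2584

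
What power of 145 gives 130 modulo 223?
50

Baby-step giant-step with step n = ⌈√223⌉ = 15.
Baby steps 145^j mod 223 (j:value) for j=0..14: 0:1, 1:145, 2:63, 3:215, 4:178, 5:165, 6:64, 7:137, 8:18, 9:157, 10:19, 11:79, 12:82, 13:71, 14:37.
Giant-step multiplier: 145^(-15) ≡ 145^(222-15) = 145^207 ≡ 103 (mod 223).
Giant steps γ_i = 130·103^i mod 223: γ_0=130, γ_1=10, γ_2=138, γ_3=165 (in table at j=5).
x = i·n + j = 3·15 + 5 = 50.
Check: 145^50 ≡ 130 (mod 223).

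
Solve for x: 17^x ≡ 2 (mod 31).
12

Baby-step giant-step with step n = ⌈√31⌉ = 6.
Baby steps 17^j mod 31 (j:value) for j=0..5: 0:1, 1:17, 2:10, 3:15, 4:7, 5:26.
Giant-step multiplier: 17^(-6) ≡ 17^(30-6) = 17^24 ≡ 4 (mod 31).
Giant steps γ_i = 2·4^i mod 31: γ_0=2, γ_1=8, γ_2=1 (in table at j=0).
x = i·n + j = 2·6 + 0 = 12.
Check: 17^12 ≡ 2 (mod 31).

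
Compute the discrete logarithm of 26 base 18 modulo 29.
17

Baby-step giant-step with step n = ⌈√29⌉ = 6.
Baby steps 18^j mod 29 (j:value) for j=0..5: 0:1, 1:18, 2:5, 3:3, 4:25, 5:15.
Giant-step multiplier: 18^(-6) ≡ 18^(28-6) = 18^22 ≡ 13 (mod 29).
Giant steps γ_i = 26·13^i mod 29: γ_0=26, γ_1=19, γ_2=15 (in table at j=5).
x = i·n + j = 2·6 + 5 = 17.
Check: 18^17 ≡ 26 (mod 29).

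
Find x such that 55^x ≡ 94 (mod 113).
103

Baby-step giant-step with step n = ⌈√113⌉ = 11.
Baby steps 55^j mod 113 (j:value) for j=0..10: 0:1, 1:55, 2:87, 3:39, 4:111, 5:3, 6:52, 7:35, 8:4, 9:107, 10:9.
Giant-step multiplier: 55^(-11) ≡ 55^(112-11) = 55^101 ≡ 92 (mod 113).
Giant steps γ_i = 94·92^i mod 113: γ_0=94, γ_1=60, γ_2=96, γ_3=18, γ_4=74, γ_5=28, γ_6=90, γ_7=31, γ_8=27, γ_9=111 (in table at j=4).
x = i·n + j = 9·11 + 4 = 103.
Check: 55^103 ≡ 94 (mod 113).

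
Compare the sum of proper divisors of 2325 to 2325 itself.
deficient

Proper divisors of 2325: sum = 1 + 3 + 5 + 15 + 25 + 31 + 75 + 93 + 155 + 465 + 775 = 1643
Since 1643 < 2325, 2325 is deficient.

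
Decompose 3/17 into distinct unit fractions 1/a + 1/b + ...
1/6 + 1/102

Greedy algorithm:
3/17: ceiling(17/3) = 6, use 1/6
1/102: ceiling(102/1) = 102, use 1/102
Result: 3/17 = 1/6 + 1/102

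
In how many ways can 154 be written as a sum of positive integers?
60356673280

p(n) counts ways to write n as a sum of positive integers (order ignored).
Euler's pentagonal recurrence: p(k) = p(k-1) + p(k-2) - p(k-5) - p(k-7) + p(k-12) + p(k-15) - ... (offsets j(3j∓1)/2, signs ++--, p(0)=1, p(<0)=0).
DP table for k = 0..153: p(0)=1, p(1)=1, p(2)=2, p(3)=3, p(4)=5, p(5)=7, p(6)=11, p(7)=15, p(8)=22, p(9)=30, p(10)=42, p(11)=56, p(12)=77, p(13)=101, p(14)=135, p(15)=176, p(16)=231, p(17)=297, p(18)=385, p(19)=490, p(20)=627, p(21)=792, p(22)=1002, p(23)=1255, p(24)=1575, p(25)=1958, p(26)=2436, p(27)=3010, p(28)=3718, p(29)=4565, p(30)=5604, p(31)=6842, p(32)=8349, p(33)=10143, p(34)=12310, p(35)=14883, p(36)=17977, p(37)=21637, p(38)=26015, p(39)=31185, p(40)=37338, p(41)=44583, p(42)=53174, p(43)=63261, p(44)=75175, p(45)=89134, p(46)=105558, p(47)=124754, p(48)=147273, p(49)=173525, p(50)=204226, p(51)=239943, p(52)=281589, p(53)=329931, p(54)=386155, p(55)=451276, p(56)=526823, p(57)=614154, p(58)=715220, p(59)=831820, p(60)=966467, p(61)=1121505, p(62)=1300156, p(63)=1505499, p(64)=1741630, p(65)=2012558, p(66)=2323520, p(67)=2679689, p(68)=3087735, p(69)=3554345, p(70)=4087968, p(71)=4697205, p(72)=5392783, p(73)=6185689, p(74)=7089500, p(75)=8118264, p(76)=9289091, p(77)=10619863, p(78)=12132164, p(79)=13848650, p(80)=15796476, p(81)=18004327, p(82)=20506255, p(83)=23338469, p(84)=26543660, p(85)=30167357, p(86)=34262962, p(87)=38887673, p(88)=44108109, p(89)=49995925, p(90)=56634173, p(91)=64112359, p(92)=72533807, p(93)=82010177, p(94)=92669720, p(95)=104651419, p(96)=118114304, p(97)=133230930, p(98)=150198136, p(99)=169229875, p(100)=190569292, p(101)=214481126, p(102)=241265379, p(103)=271248950, p(104)=304801365, p(105)=342325709, p(106)=384276336, p(107)=431149389, p(108)=483502844, p(109)=541946240, p(110)=607163746, p(111)=679903203, p(112)=761002156, p(113)=851376628, p(114)=952050665, p(115)=1064144451, p(116)=1188908248, p(117)=1327710076, p(118)=1482074143, p(119)=1653668665, p(120)=1844349560, p(121)=2056148051, p(122)=2291320912, p(123)=2552338241, p(124)=2841940500, p(125)=3163127352, p(126)=3519222692, p(127)=3913864295, p(128)=4351078600, p(129)=4835271870, p(130)=5371315400, p(131)=5964539504, p(132)=6620830889, p(133)=7346629512, p(134)=8149040695, p(135)=9035836076, p(136)=10015581680, p(137)=11097645016, p(138)=12292341831, p(139)=13610949895, p(140)=15065878135, p(141)=16670689208, p(142)=18440293320, p(143)=20390982757, p(144)=22540654445, p(145)=24908858009, p(146)=27517052599, p(147)=30388671978, p(148)=33549419497, p(149)=37027355200, p(150)=40853235313, p(151)=45060624582, p(152)=49686288421, p(153)=54770336324.
Final step: p(154) = p(153) + p(152) - p(149) - p(147) + p(142) + p(139) - p(132) - p(128) + p(119) + p(114) - p(103) - p(97) + p(84) + p(77) - p(62) - p(54) + p(37) + p(28) - p(9)
= 54770336324 + 49686288421 - 37027355200 - 30388671978 + 18440293320 + 13610949895 - 6620830889 - 4351078600 + 1653668665 + 952050665 - 271248950 - 133230930 + 26543660 + 10619863 - 1300156 - 386155 + 21637 + 3718 - 30
= 60356673280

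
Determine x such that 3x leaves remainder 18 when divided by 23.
x ≡ 6 (mod 23)

gcd(3, 23) = 1, which divides 18, so solutions exist.
Find 3^(-1) mod 23 by the extended Euclidean algorithm:
23 = 7 × 3 + 2  ⟹  2 = (1)·23 + (-7)·3
3 = 1 × 2 + 1  ⟹  1 = (-1)·23 + (8)·3
So (8)·3 ≡ 1 (mod 23), i.e. 3^(-1) ≡ 8 (mod 23).
x ≡ 8 × 18 = 144 ≡ 6 (mod 23).
Check: 3 × 6 = 18 ≡ 18 (mod 23).
Unique solution: x ≡ 6 (mod 23)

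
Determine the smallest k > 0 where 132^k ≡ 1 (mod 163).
27

163 is prime, so ord(132) divides φ(163) = 162.
Divisors of 162: 1, 2, 3, 6, 9, 18, 27, 54, 81, 162.
Repeated squaring: 132^1 ≡ 132, 132^2 ≡ 146, 132^4 ≡ 126, 132^8 ≡ 65, 132^16 ≡ 150, 132^32 ≡ 6, 132^64 ≡ 36, 132^128 ≡ 155 (mod 163).
Test 132^d mod 163 for each divisor d in increasing order:
132^1 ≡ 132
132^2 ≡ 146
132^3 = 132^2·132^1 ≡ 38
132^6 = 132^4·132^2 ≡ 140
132^9 = 132^8·132^1 ≡ 104
132^18 = 132^16·132^2 ≡ 58
132^27 = 132^16·132^8·132^2·132^1 ≡ 1  ← first divisor giving 1
The order is 27.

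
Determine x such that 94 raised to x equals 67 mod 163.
107

Baby-step giant-step with step n = ⌈√163⌉ = 13.
Baby steps 94^j mod 163 (j:value) for j=0..12: 0:1, 1:94, 2:34, 3:99, 4:15, 5:106, 6:21, 7:18, 8:62, 9:123, 10:152, 11:107, 12:115.
Giant-step multiplier: 94^(-13) ≡ 94^(162-13) = 94^149 ≡ 116 (mod 163).
Giant steps γ_i = 67·116^i mod 163: γ_0=67, γ_1=111, γ_2=162, γ_3=47, γ_4=73, γ_5=155, γ_6=50, γ_7=95, γ_8=99 (in table at j=3).
x = i·n + j = 8·13 + 3 = 107.
Check: 94^107 ≡ 67 (mod 163).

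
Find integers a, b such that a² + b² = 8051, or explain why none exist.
Not possible

Factorization: 8051 = 83 × 97
By Fermat: n is sum of two squares iff every prime p ≡ 3 (mod 4) appears to even power.
Prime(s) ≡ 3 (mod 4) with odd exponent: [(83, 1)]
Therefore 8051 cannot be expressed as a² + b².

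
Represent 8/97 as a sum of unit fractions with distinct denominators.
1/13 + 1/181 + 1/38041 + 1/1736503177 + 1/3769304102927363485 + 1/18943537893793408504192074528154430149 + 1/538286441900380211365817285104907086347439746130226973253778132494225813153 + 1/579504587067542801713103191859918608251030291952195423583529357653899418686342360361798689053273749372615043661810228371898539583862011424993909789665

Greedy algorithm:
8/97: ceiling(97/8) = 13, use 1/13
7/1261: ceiling(1261/7) = 181, use 1/181
6/228241: ceiling(228241/6) = 38041, use 1/38041
5/8682515881: ceiling(8682515881/5) = 1736503177, use 1/1736503177
4/15077216411709453937: ceiling(15077216411709453937/4) = 3769304102927363485, use 1/3769304102927363485
3/56830613681380225512576223584463290445: ceiling(56830613681380225512576223584463290445/3) = 18943537893793408504192074528154430149, use 1/18943537893793408504192074528154430149
2/1076572883800760422731634570209814172694879492260453946507556264988451626305: ceiling(1076572883800760422731634570209814172694879492260453946507556264988451626305/2) = 538286441900380211365817285104907086347439746130226973253778132494225813153, use 1/538286441900380211365817285104907086347439746130226973253778132494225813153
1/579504587067542801713103191859918608251030291952195423583529357653899418686342360361798689053273749372615043661810228371898539583862011424993909789665: ceiling(579504587067542801713103191859918608251030291952195423583529357653899418686342360361798689053273749372615043661810228371898539583862011424993909789665/1) = 579504587067542801713103191859918608251030291952195423583529357653899418686342360361798689053273749372615043661810228371898539583862011424993909789665, use 1/579504587067542801713103191859918608251030291952195423583529357653899418686342360361798689053273749372615043661810228371898539583862011424993909789665
Result: 8/97 = 1/13 + 1/181 + 1/38041 + 1/1736503177 + 1/3769304102927363485 + 1/18943537893793408504192074528154430149 + 1/538286441900380211365817285104907086347439746130226973253778132494225813153 + 1/579504587067542801713103191859918608251030291952195423583529357653899418686342360361798689053273749372615043661810228371898539583862011424993909789665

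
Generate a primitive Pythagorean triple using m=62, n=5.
(3819, 620, 3869)

Euclid's formula: a = m² - n², b = 2mn, c = m² + n²
m = 62, n = 5
a = 62² - 5² = 3844 - 25 = 3819
b = 2 × 62 × 5 = 620
c = 62² + 5² = 3844 + 25 = 3869
Verification: 3819² + 620² = 14584761 + 384400 = 14969161 = 3869² ✓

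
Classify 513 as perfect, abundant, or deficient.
deficient

Proper divisors of 513: sum = 1 + 3 + 9 + 19 + 27 + 57 + 171 = 287
Since 287 < 513, 513 is deficient.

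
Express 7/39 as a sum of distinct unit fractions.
1/6 + 1/78

Greedy algorithm:
7/39: ceiling(39/7) = 6, use 1/6
1/78: ceiling(78/1) = 78, use 1/78
Result: 7/39 = 1/6 + 1/78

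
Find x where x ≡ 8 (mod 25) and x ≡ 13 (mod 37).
383

Using Chinese Remainder Theorem:
M = 25 × 37 = 925
M1 = 37, M2 = 25
y1 = 37^(-1) mod 25 = 23
y2 = 25^(-1) mod 37 = 3
x = (8×37×23 + 13×25×3) mod 925 = 383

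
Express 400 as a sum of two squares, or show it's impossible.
0² + 20² (a=0, b=20)

Factorization: 400 = 2^4 × 5^2
By Fermat: n is sum of two squares iff every prime p ≡ 3 (mod 4) appears to even power.
All primes ≡ 3 (mod 4) appear to even power.
Search a = 0, 1, 2, … for 400 - a² a perfect square: first hit at a = 0: 400 - 0 = 400 = 20².
400 = 0² + 20² = 0 + 400 ✓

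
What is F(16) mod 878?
109

Matrix identity: Q^n = [[F_(n+1), F_n], [F_n, F_(n-1)]] with Q = [[1,1],[1,0]].
n = 16 = 10000₂. Square-and-multiply, entries mod 878:
Q^1 = [[1,1],[1,0]]
Q^2 = (Q^1)² = [[2,1],[1,1]]
Q^4 = (Q^2)² = [[5,3],[3,2]]
Q^8 = (Q^4)² = [[34,21],[21,13]]
Q^16 = (Q^8)² = [[719,109],[109,610]]
F_16 mod 878 = Q^16[0][1] = 109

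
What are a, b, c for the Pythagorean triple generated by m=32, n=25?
(399, 1600, 1649)

Euclid's formula: a = m² - n², b = 2mn, c = m² + n²
m = 32, n = 25
a = 32² - 25² = 1024 - 625 = 399
b = 2 × 32 × 25 = 1600
c = 32² + 25² = 1024 + 625 = 1649
Verification: 399² + 1600² = 159201 + 2560000 = 2719201 = 1649² ✓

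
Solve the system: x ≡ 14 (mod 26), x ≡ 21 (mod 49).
560

Using Chinese Remainder Theorem:
M = 26 × 49 = 1274
M1 = 49, M2 = 26
y1 = 49^(-1) mod 26 = 17
y2 = 26^(-1) mod 49 = 17
x = (14×49×17 + 21×26×17) mod 1274 = 560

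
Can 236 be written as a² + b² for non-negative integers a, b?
Not possible

Factorization: 236 = 2^2 × 59
By Fermat: n is sum of two squares iff every prime p ≡ 3 (mod 4) appears to even power.
Prime(s) ≡ 3 (mod 4) with odd exponent: [(59, 1)]
Therefore 236 cannot be expressed as a² + b².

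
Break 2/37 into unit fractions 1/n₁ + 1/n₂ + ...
1/19 + 1/703

Greedy algorithm:
2/37: ceiling(37/2) = 19, use 1/19
1/703: ceiling(703/1) = 703, use 1/703
Result: 2/37 = 1/19 + 1/703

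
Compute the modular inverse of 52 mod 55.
18

gcd(52, 55) = 1, so the inverse exists.
Extended Euclidean algorithm on (55, 52):
55 = 1 × 52 + 3  ⟹  3 = (1)·55 + (-1)·52
52 = 17 × 3 + 1  ⟹  1 = (-17)·55 + (18)·52
So (18)·52 ≡ 1 (mod 55), i.e. 52^(-1) ≡ 18 (mod 55).
Check: 52 × 18 = 936 ≡ 1 (mod 55)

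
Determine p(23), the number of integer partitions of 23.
1255

p(n) counts ways to write n as a sum of positive integers (order ignored).
Euler's pentagonal recurrence: p(k) = p(k-1) + p(k-2) - p(k-5) - p(k-7) + p(k-12) + p(k-15) - ... (offsets j(3j∓1)/2, signs ++--, p(0)=1, p(<0)=0).
DP table for k = 0..22: p(0)=1, p(1)=1, p(2)=2, p(3)=3, p(4)=5, p(5)=7, p(6)=11, p(7)=15, p(8)=22, p(9)=30, p(10)=42, p(11)=56, p(12)=77, p(13)=101, p(14)=135, p(15)=176, p(16)=231, p(17)=297, p(18)=385, p(19)=490, p(20)=627, p(21)=792, p(22)=1002.
Final step: p(23) = p(22) + p(21) - p(18) - p(16) + p(11) + p(8) - p(1)
= 1002 + 792 - 385 - 231 + 56 + 22 - 1
= 1255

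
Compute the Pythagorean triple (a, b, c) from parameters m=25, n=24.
(49, 1200, 1201)

Euclid's formula: a = m² - n², b = 2mn, c = m² + n²
m = 25, n = 24
a = 25² - 24² = 625 - 576 = 49
b = 2 × 25 × 24 = 1200
c = 25² + 24² = 625 + 576 = 1201
Verification: 49² + 1200² = 2401 + 1440000 = 1442401 = 1201² ✓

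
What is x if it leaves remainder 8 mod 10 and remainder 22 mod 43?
108

Using Chinese Remainder Theorem:
M = 10 × 43 = 430
M1 = 43, M2 = 10
y1 = 43^(-1) mod 10 = 7
y2 = 10^(-1) mod 43 = 13
x = (8×43×7 + 22×10×13) mod 430 = 108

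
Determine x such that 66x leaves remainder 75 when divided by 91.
x ≡ 88 (mod 91)

gcd(66, 91) = 1, which divides 75, so solutions exist.
Find 66^(-1) mod 91 by the extended Euclidean algorithm:
91 = 1 × 66 + 25  ⟹  25 = (1)·91 + (-1)·66
66 = 2 × 25 + 16  ⟹  16 = (-2)·91 + (3)·66
25 = 1 × 16 + 9  ⟹  9 = (3)·91 + (-4)·66
16 = 1 × 9 + 7  ⟹  7 = (-5)·91 + (7)·66
9 = 1 × 7 + 2  ⟹  2 = (8)·91 + (-11)·66
7 = 3 × 2 + 1  ⟹  1 = (-29)·91 + (40)·66
So (40)·66 ≡ 1 (mod 91), i.e. 66^(-1) ≡ 40 (mod 91).
x ≡ 40 × 75 = 3000 ≡ 88 (mod 91).
Check: 66 × 88 = 5808 ≡ 75 (mod 91).
Unique solution: x ≡ 88 (mod 91)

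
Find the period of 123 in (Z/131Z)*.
65

131 is prime, so ord(123) divides φ(131) = 130.
Divisors of 130: 1, 2, 5, 10, 13, 26, 65, 130.
Repeated squaring: 123^1 ≡ 123, 123^2 ≡ 64, 123^4 ≡ 35, 123^8 ≡ 46, 123^16 ≡ 20, 123^32 ≡ 7, 123^64 ≡ 49, 123^128 ≡ 43 (mod 131).
Test 123^d mod 131 for each divisor d in increasing order:
123^1 ≡ 123
123^2 ≡ 64
123^5 = 123^4·123^1 ≡ 113
123^10 = 123^8·123^2 ≡ 62
123^13 = 123^8·123^4·123^1 ≡ 89
123^26 = 123^16·123^8·123^2 ≡ 61
123^65 = 123^64·123^1 ≡ 1  ← first divisor giving 1
The order is 65.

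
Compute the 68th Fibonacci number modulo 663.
456

Matrix identity: Q^n = [[F_(n+1), F_n], [F_n, F_(n-1)]] with Q = [[1,1],[1,0]].
n = 68 = 1000100₂. Square-and-multiply, entries mod 663:
Q^1 = [[1,1],[1,0]]
Q^2 = (Q^1)² = [[2,1],[1,1]]
Q^4 = (Q^2)² = [[5,3],[3,2]]
Q^8 = (Q^4)² = [[34,21],[21,13]]
Q^17 = (Q^8)²·Q = [[595,271],[271,324]]
Q^34 = (Q^17)² = [[494,424],[424,70]]
Q^68 = (Q^34)² = [[155,456],[456,362]]
F_68 mod 663 = Q^68[0][1] = 456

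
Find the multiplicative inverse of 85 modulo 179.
139

gcd(85, 179) = 1, so the inverse exists.
Extended Euclidean algorithm on (179, 85):
179 = 2 × 85 + 9  ⟹  9 = (1)·179 + (-2)·85
85 = 9 × 9 + 4  ⟹  4 = (-9)·179 + (19)·85
9 = 2 × 4 + 1  ⟹  1 = (19)·179 + (-40)·85
So (-40)·85 ≡ 1 (mod 179), i.e. 85^(-1) ≡ -40 ≡ 139 (mod 179).
Check: 85 × 139 = 11815 ≡ 1 (mod 179)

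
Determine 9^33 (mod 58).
5

Repeated squaring. Binary of 33 = 100001.
9^1 ≡ 9 (mod 58); 9^2 ≡ 23 (mod 58); 9^4 ≡ 7 (mod 58); 9^8 ≡ 49 (mod 58); 9^16 ≡ 23 (mod 58); 9^32 ≡ 7 (mod 58)
9^33 = 9^1 × 9^32 ≡ 5 (mod 58)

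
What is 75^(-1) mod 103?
11

gcd(75, 103) = 1, so the inverse exists.
Extended Euclidean algorithm on (103, 75):
103 = 1 × 75 + 28  ⟹  28 = (1)·103 + (-1)·75
75 = 2 × 28 + 19  ⟹  19 = (-2)·103 + (3)·75
28 = 1 × 19 + 9  ⟹  9 = (3)·103 + (-4)·75
19 = 2 × 9 + 1  ⟹  1 = (-8)·103 + (11)·75
So (11)·75 ≡ 1 (mod 103), i.e. 75^(-1) ≡ 11 (mod 103).
Check: 75 × 11 = 825 ≡ 1 (mod 103)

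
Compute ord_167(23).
166

167 is prime, so ord(23) divides φ(167) = 166.
Divisors of 166: 1, 2, 83, 166.
Repeated squaring: 23^1 ≡ 23, 23^2 ≡ 28, 23^4 ≡ 116, 23^8 ≡ 96, 23^16 ≡ 31, 23^32 ≡ 126, 23^64 ≡ 11, 23^128 ≡ 121 (mod 167).
Test 23^d mod 167 for each divisor d in increasing order:
23^1 ≡ 23
23^2 ≡ 28
23^83 = 23^64·23^16·23^2·23^1 ≡ 166
23^166 = 23^128·23^32·23^4·23^2 ≡ 1  ← first divisor giving 1
The order is 166.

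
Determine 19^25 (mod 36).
19

Repeated squaring. Binary of 25 = 11001.
19^1 ≡ 19 (mod 36); 19^2 ≡ 1 (mod 36); 19^4 ≡ 1 (mod 36); 19^8 ≡ 1 (mod 36); 19^16 ≡ 1 (mod 36)
19^25 = 19^1 × 19^8 × 19^16 ≡ 19 (mod 36)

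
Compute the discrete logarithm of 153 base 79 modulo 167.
65

Baby-step giant-step with step n = ⌈√167⌉ = 13.
Baby steps 79^j mod 167 (j:value) for j=0..12: 0:1, 1:79, 2:62, 3:55, 4:3, 5:70, 6:19, 7:165, 8:9, 9:43, 10:57, 11:161, 12:27.
Giant-step multiplier: 79^(-13) ≡ 79^(166-13) = 79^153 ≡ 145 (mod 167).
Giant steps γ_i = 153·145^i mod 167: γ_0=153, γ_1=141, γ_2=71, γ_3=108, γ_4=129, γ_5=1 (in table at j=0).
x = i·n + j = 5·13 + 0 = 65.
Check: 79^65 ≡ 153 (mod 167).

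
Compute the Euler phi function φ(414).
132

414 = 2 × 3^2 × 23
φ(n) = n × ∏(1 - 1/p) for each prime p dividing n
φ(414) = 414 × (1 - 1/2) × (1 - 1/3) × (1 - 1/23) = 132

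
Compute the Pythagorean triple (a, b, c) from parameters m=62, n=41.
(2163, 5084, 5525)

Euclid's formula: a = m² - n², b = 2mn, c = m² + n²
m = 62, n = 41
a = 62² - 41² = 3844 - 1681 = 2163
b = 2 × 62 × 41 = 5084
c = 62² + 41² = 3844 + 1681 = 5525
Verification: 2163² + 5084² = 4678569 + 25847056 = 30525625 = 5525² ✓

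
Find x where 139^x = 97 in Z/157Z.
37

Baby-step giant-step with step n = ⌈√157⌉ = 13.
Baby steps 139^j mod 157 (j:value) for j=0..12: 0:1, 1:139, 2:10, 3:134, 4:100, 5:84, 6:58, 7:55, 8:109, 9:79, 10:148, 11:5, 12:67.
Giant-step multiplier: 139^(-13) ≡ 139^(156-13) = 139^143 ≡ 22 (mod 157).
Giant steps γ_i = 97·22^i mod 157: γ_0=97, γ_1=93, γ_2=5 (in table at j=11).
x = i·n + j = 2·13 + 11 = 37.
Check: 139^37 ≡ 97 (mod 157).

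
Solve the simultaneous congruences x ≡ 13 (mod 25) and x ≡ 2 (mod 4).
38

Using Chinese Remainder Theorem:
M = 25 × 4 = 100
M1 = 4, M2 = 25
y1 = 4^(-1) mod 25 = 19
y2 = 25^(-1) mod 4 = 1
x = (13×4×19 + 2×25×1) mod 100 = 38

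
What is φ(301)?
252

301 = 7 × 43
φ(n) = n × ∏(1 - 1/p) for each prime p dividing n
φ(301) = 301 × (1 - 1/7) × (1 - 1/43) = 252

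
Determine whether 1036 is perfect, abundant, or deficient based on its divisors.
abundant

Proper divisors of 1036: sum = 1 + 2 + 4 + 7 + 14 + 28 + 37 + 74 + 148 + 259 + 518 = 1092
Since 1092 > 1036, 1036 is abundant.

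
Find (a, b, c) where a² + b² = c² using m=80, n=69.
(1639, 11040, 11161)

Euclid's formula: a = m² - n², b = 2mn, c = m² + n²
m = 80, n = 69
a = 80² - 69² = 6400 - 4761 = 1639
b = 2 × 80 × 69 = 11040
c = 80² + 69² = 6400 + 4761 = 11161
Verification: 1639² + 11040² = 2686321 + 121881600 = 124567921 = 11161² ✓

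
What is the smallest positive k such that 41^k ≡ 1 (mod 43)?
7

43 is prime, so ord(41) divides φ(43) = 42.
Divisors of 42: 1, 2, 3, 6, 7, 14, 21, 42.
Repeated squaring: 41^1 ≡ 41, 41^2 ≡ 4, 41^4 ≡ 16, 41^8 ≡ 41, 41^16 ≡ 4, 41^32 ≡ 16 (mod 43).
Test 41^d mod 43 for each divisor d in increasing order:
41^1 ≡ 41
41^2 ≡ 4
41^3 = 41^2·41^1 ≡ 35
41^6 = 41^4·41^2 ≡ 21
41^7 = 41^4·41^2·41^1 ≡ 1  ← first divisor giving 1
The order is 7.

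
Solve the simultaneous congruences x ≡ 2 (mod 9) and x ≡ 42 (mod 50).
92

Using Chinese Remainder Theorem:
M = 9 × 50 = 450
M1 = 50, M2 = 9
y1 = 50^(-1) mod 9 = 2
y2 = 9^(-1) mod 50 = 39
x = (2×50×2 + 42×9×39) mod 450 = 92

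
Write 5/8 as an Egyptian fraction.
1/2 + 1/8

Greedy algorithm:
5/8: ceiling(8/5) = 2, use 1/2
1/8: ceiling(8/1) = 8, use 1/8
Result: 5/8 = 1/2 + 1/8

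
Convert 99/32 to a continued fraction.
[3; 10, 1, 2]

Euclidean algorithm steps:
99 = 3 × 32 + 3
32 = 10 × 3 + 2
3 = 1 × 2 + 1
2 = 2 × 1 + 0
Continued fraction: [3; 10, 1, 2]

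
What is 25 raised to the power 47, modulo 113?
11

Repeated squaring. Binary of 47 = 101111.
25^1 ≡ 25 (mod 113); 25^2 ≡ 60 (mod 113); 25^4 ≡ 97 (mod 113); 25^8 ≡ 30 (mod 113); 25^16 ≡ 109 (mod 113); 25^32 ≡ 16 (mod 113)
25^47 = 25^1 × 25^2 × 25^4 × 25^8 × 25^32 ≡ 11 (mod 113)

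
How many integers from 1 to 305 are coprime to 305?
240

305 = 5 × 61
φ(n) = n × ∏(1 - 1/p) for each prime p dividing n
φ(305) = 305 × (1 - 1/5) × (1 - 1/61) = 240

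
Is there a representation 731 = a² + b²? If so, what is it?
Not possible

Factorization: 731 = 17 × 43
By Fermat: n is sum of two squares iff every prime p ≡ 3 (mod 4) appears to even power.
Prime(s) ≡ 3 (mod 4) with odd exponent: [(43, 1)]
Therefore 731 cannot be expressed as a² + b².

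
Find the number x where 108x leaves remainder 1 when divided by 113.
45

gcd(108, 113) = 1, so the inverse exists.
Extended Euclidean algorithm on (113, 108):
113 = 1 × 108 + 5  ⟹  5 = (1)·113 + (-1)·108
108 = 21 × 5 + 3  ⟹  3 = (-21)·113 + (22)·108
5 = 1 × 3 + 2  ⟹  2 = (22)·113 + (-23)·108
3 = 1 × 2 + 1  ⟹  1 = (-43)·113 + (45)·108
So (45)·108 ≡ 1 (mod 113), i.e. 108^(-1) ≡ 45 (mod 113).
Check: 108 × 45 = 4860 ≡ 1 (mod 113)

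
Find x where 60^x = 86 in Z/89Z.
3

Baby-step giant-step with step n = ⌈√89⌉ = 10.
Baby steps 60^j mod 89 (j:value) for j=0..9: 0:1, 1:60, 2:40, 3:86, 4:87, 5:58, 6:9, 7:6, 8:4, 9:62.
h = 86 is already in the table at j=3, so x = 3.
Check: 60^3 ≡ 86 (mod 89).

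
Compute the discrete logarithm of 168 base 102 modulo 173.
37

Baby-step giant-step with step n = ⌈√173⌉ = 14.
Baby steps 102^j mod 173 (j:value) for j=0..13: 0:1, 1:102, 2:24, 3:26, 4:57, 5:105, 6:157, 7:98, 8:135, 9:103, 10:126, 11:50, 12:83, 13:162.
Giant-step multiplier: 102^(-14) ≡ 102^(172-14) = 102^158 ≡ 35 (mod 173).
Giant steps γ_i = 168·35^i mod 173: γ_0=168, γ_1=171, γ_2=103 (in table at j=9).
x = i·n + j = 2·14 + 9 = 37.
Check: 102^37 ≡ 168 (mod 173).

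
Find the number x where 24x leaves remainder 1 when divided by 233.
68

gcd(24, 233) = 1, so the inverse exists.
Extended Euclidean algorithm on (233, 24):
233 = 9 × 24 + 17  ⟹  17 = (1)·233 + (-9)·24
24 = 1 × 17 + 7  ⟹  7 = (-1)·233 + (10)·24
17 = 2 × 7 + 3  ⟹  3 = (3)·233 + (-29)·24
7 = 2 × 3 + 1  ⟹  1 = (-7)·233 + (68)·24
So (68)·24 ≡ 1 (mod 233), i.e. 24^(-1) ≡ 68 (mod 233).
Check: 24 × 68 = 1632 ≡ 1 (mod 233)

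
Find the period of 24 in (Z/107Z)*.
106

107 is prime, so ord(24) divides φ(107) = 106.
Divisors of 106: 1, 2, 53, 106.
Repeated squaring: 24^1 ≡ 24, 24^2 ≡ 41, 24^4 ≡ 76, 24^8 ≡ 105, 24^16 ≡ 4, 24^32 ≡ 16, 24^64 ≡ 42 (mod 107).
Test 24^d mod 107 for each divisor d in increasing order:
24^1 ≡ 24
24^2 ≡ 41
24^53 = 24^32·24^16·24^4·24^1 ≡ 106
24^106 = 24^64·24^32·24^8·24^2 ≡ 1  ← first divisor giving 1
The order is 106.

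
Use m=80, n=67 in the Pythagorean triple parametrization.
(1911, 10720, 10889)

Euclid's formula: a = m² - n², b = 2mn, c = m² + n²
m = 80, n = 67
a = 80² - 67² = 6400 - 4489 = 1911
b = 2 × 80 × 67 = 10720
c = 80² + 67² = 6400 + 4489 = 10889
Verification: 1911² + 10720² = 3651921 + 114918400 = 118570321 = 10889² ✓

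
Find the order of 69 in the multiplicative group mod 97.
32

97 is prime, so ord(69) divides φ(97) = 96.
Divisors of 96: 1, 2, 3, 4, 6, 8, 12, 16, 24, 32, 48, 96.
Repeated squaring: 69^1 ≡ 69, 69^2 ≡ 8, 69^4 ≡ 64, 69^8 ≡ 22, 69^16 ≡ 96, 69^32 ≡ 1, 69^64 ≡ 1 (mod 97).
Test 69^d mod 97 for each divisor d in increasing order:
69^1 ≡ 69
69^2 ≡ 8
69^3 = 69^2·69^1 ≡ 67
69^4 ≡ 64
69^6 = 69^4·69^2 ≡ 27
69^8 ≡ 22
69^12 = 69^8·69^4 ≡ 50
69^16 ≡ 96
69^24 = 69^16·69^8 ≡ 75
69^32 ≡ 1  ← first divisor giving 1
The order is 32.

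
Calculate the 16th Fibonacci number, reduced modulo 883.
104

Matrix identity: Q^n = [[F_(n+1), F_n], [F_n, F_(n-1)]] with Q = [[1,1],[1,0]].
n = 16 = 10000₂. Square-and-multiply, entries mod 883:
Q^1 = [[1,1],[1,0]]
Q^2 = (Q^1)² = [[2,1],[1,1]]
Q^4 = (Q^2)² = [[5,3],[3,2]]
Q^8 = (Q^4)² = [[34,21],[21,13]]
Q^16 = (Q^8)² = [[714,104],[104,610]]
F_16 mod 883 = Q^16[0][1] = 104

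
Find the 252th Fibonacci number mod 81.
27

Matrix identity: Q^n = [[F_(n+1), F_n], [F_n, F_(n-1)]] with Q = [[1,1],[1,0]].
n = 252 = 11111100₂. Square-and-multiply, entries mod 81:
Q^1 = [[1,1],[1,0]]
Q^3 = (Q^1)²·Q = [[3,2],[2,1]]
Q^7 = (Q^3)²·Q = [[21,13],[13,8]]
Q^15 = (Q^7)²·Q = [[15,43],[43,53]]
Q^31 = (Q^15)²·Q = [[57,49],[49,8]]
Q^63 = (Q^31)²·Q = [[6,61],[61,26]]
Q^126 = (Q^63)² = [[31,8],[8,23]]
Q^252 = (Q^126)² = [[53,27],[27,26]]
F_252 mod 81 = Q^252[0][1] = 27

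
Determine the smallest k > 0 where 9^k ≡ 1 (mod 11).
5

11 is prime, so ord(9) divides φ(11) = 10.
Divisors of 10: 1, 2, 5, 10.
Repeated squaring: 9^1 ≡ 9, 9^2 ≡ 4, 9^4 ≡ 5, 9^8 ≡ 3 (mod 11).
Test 9^d mod 11 for each divisor d in increasing order:
9^1 ≡ 9
9^2 ≡ 4
9^5 = 9^4·9^1 ≡ 1  ← first divisor giving 1
The order is 5.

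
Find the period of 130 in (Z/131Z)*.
2

131 is prime, so ord(130) divides φ(131) = 130.
Divisors of 130: 1, 2, 5, 10, 13, 26, 65, 130.
Repeated squaring: 130^1 ≡ 130, 130^2 ≡ 1, 130^4 ≡ 1, 130^8 ≡ 1, 130^16 ≡ 1, 130^32 ≡ 1, 130^64 ≡ 1, 130^128 ≡ 1 (mod 131).
Test 130^d mod 131 for each divisor d in increasing order:
130^1 ≡ 130
130^2 ≡ 1  ← first divisor giving 1
The order is 2.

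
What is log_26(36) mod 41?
26

Baby-step giant-step with step n = ⌈√41⌉ = 7.
Baby steps 26^j mod 41 (j:value) for j=0..6: 0:1, 1:26, 2:20, 3:28, 4:31, 5:27, 6:5.
Giant-step multiplier: 26^(-7) ≡ 26^(40-7) = 26^33 ≡ 6 (mod 41).
Giant steps γ_i = 36·6^i mod 41: γ_0=36, γ_1=11, γ_2=25, γ_3=27 (in table at j=5).
x = i·n + j = 3·7 + 5 = 26.
Check: 26^26 ≡ 36 (mod 41).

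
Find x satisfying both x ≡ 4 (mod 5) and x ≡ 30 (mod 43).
159

Using Chinese Remainder Theorem:
M = 5 × 43 = 215
M1 = 43, M2 = 5
y1 = 43^(-1) mod 5 = 2
y2 = 5^(-1) mod 43 = 26
x = (4×43×2 + 30×5×26) mod 215 = 159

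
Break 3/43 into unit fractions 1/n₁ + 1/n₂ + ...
1/15 + 1/323 + 1/208335

Greedy algorithm:
3/43: ceiling(43/3) = 15, use 1/15
2/645: ceiling(645/2) = 323, use 1/323
1/208335: ceiling(208335/1) = 208335, use 1/208335
Result: 3/43 = 1/15 + 1/323 + 1/208335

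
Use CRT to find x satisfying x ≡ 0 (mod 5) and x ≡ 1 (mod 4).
5

Using Chinese Remainder Theorem:
M = 5 × 4 = 20
M1 = 4, M2 = 5
y1 = 4^(-1) mod 5 = 4
y2 = 5^(-1) mod 4 = 1
x = (0×4×4 + 1×5×1) mod 20 = 5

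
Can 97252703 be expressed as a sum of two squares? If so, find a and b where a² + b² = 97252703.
Not possible

Factorization: 97252703 = 89 × 103^3
By Fermat: n is sum of two squares iff every prime p ≡ 3 (mod 4) appears to even power.
Prime(s) ≡ 3 (mod 4) with odd exponent: [(103, 3)]
Therefore 97252703 cannot be expressed as a² + b².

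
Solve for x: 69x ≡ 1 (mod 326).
189

gcd(69, 326) = 1, so the inverse exists.
Extended Euclidean algorithm on (326, 69):
326 = 4 × 69 + 50  ⟹  50 = (1)·326 + (-4)·69
69 = 1 × 50 + 19  ⟹  19 = (-1)·326 + (5)·69
50 = 2 × 19 + 12  ⟹  12 = (3)·326 + (-14)·69
19 = 1 × 12 + 7  ⟹  7 = (-4)·326 + (19)·69
12 = 1 × 7 + 5  ⟹  5 = (7)·326 + (-33)·69
7 = 1 × 5 + 2  ⟹  2 = (-11)·326 + (52)·69
5 = 2 × 2 + 1  ⟹  1 = (29)·326 + (-137)·69
So (-137)·69 ≡ 1 (mod 326), i.e. 69^(-1) ≡ -137 ≡ 189 (mod 326).
Check: 69 × 189 = 13041 ≡ 1 (mod 326)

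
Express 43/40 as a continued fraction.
[1; 13, 3]

Euclidean algorithm steps:
43 = 1 × 40 + 3
40 = 13 × 3 + 1
3 = 3 × 1 + 0
Continued fraction: [1; 13, 3]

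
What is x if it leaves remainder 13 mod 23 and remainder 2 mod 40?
82

Using Chinese Remainder Theorem:
M = 23 × 40 = 920
M1 = 40, M2 = 23
y1 = 40^(-1) mod 23 = 19
y2 = 23^(-1) mod 40 = 7
x = (13×40×19 + 2×23×7) mod 920 = 82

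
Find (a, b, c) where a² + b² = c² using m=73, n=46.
(3213, 6716, 7445)

Euclid's formula: a = m² - n², b = 2mn, c = m² + n²
m = 73, n = 46
a = 73² - 46² = 5329 - 2116 = 3213
b = 2 × 73 × 46 = 6716
c = 73² + 46² = 5329 + 2116 = 7445
Verification: 3213² + 6716² = 10323369 + 45104656 = 55428025 = 7445² ✓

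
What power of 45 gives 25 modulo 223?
202

Baby-step giant-step with step n = ⌈√223⌉ = 15.
Baby steps 45^j mod 223 (j:value) for j=0..14: 0:1, 1:45, 2:18, 3:141, 4:101, 5:85, 6:34, 7:192, 8:166, 9:111, 10:89, 11:214, 12:41, 13:61, 14:69.
Giant-step multiplier: 45^(-15) ≡ 45^(222-15) = 45^207 ≡ 118 (mod 223).
Giant steps γ_i = 25·118^i mod 223: γ_0=25, γ_1=51, γ_2=220, γ_3=92, γ_4=152, γ_5=96, γ_6=178, γ_7=42, γ_8=50, γ_9=102, γ_10=217, γ_11=184, γ_12=81, γ_13=192 (in table at j=7).
x = i·n + j = 13·15 + 7 = 202.
Check: 45^202 ≡ 25 (mod 223).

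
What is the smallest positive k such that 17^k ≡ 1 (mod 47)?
23

47 is prime, so ord(17) divides φ(47) = 46.
Divisors of 46: 1, 2, 23, 46.
Repeated squaring: 17^1 ≡ 17, 17^2 ≡ 7, 17^4 ≡ 2, 17^8 ≡ 4, 17^16 ≡ 16, 17^32 ≡ 21 (mod 47).
Test 17^d mod 47 for each divisor d in increasing order:
17^1 ≡ 17
17^2 ≡ 7
17^23 = 17^16·17^4·17^2·17^1 ≡ 1  ← first divisor giving 1
The order is 23.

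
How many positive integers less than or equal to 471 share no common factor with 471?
312

471 = 3 × 157
φ(n) = n × ∏(1 - 1/p) for each prime p dividing n
φ(471) = 471 × (1 - 1/3) × (1 - 1/157) = 312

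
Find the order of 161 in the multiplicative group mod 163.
81

163 is prime, so ord(161) divides φ(163) = 162.
Divisors of 162: 1, 2, 3, 6, 9, 18, 27, 54, 81, 162.
Repeated squaring: 161^1 ≡ 161, 161^2 ≡ 4, 161^4 ≡ 16, 161^8 ≡ 93, 161^16 ≡ 10, 161^32 ≡ 100, 161^64 ≡ 57, 161^128 ≡ 152 (mod 163).
Test 161^d mod 163 for each divisor d in increasing order:
161^1 ≡ 161
161^2 ≡ 4
161^3 = 161^2·161^1 ≡ 155
161^6 = 161^4·161^2 ≡ 64
161^9 = 161^8·161^1 ≡ 140
161^18 = 161^16·161^2 ≡ 40
161^27 = 161^16·161^8·161^2·161^1 ≡ 58
161^54 = 161^32·161^16·161^4·161^2 ≡ 104
161^81 = 161^64·161^16·161^1 ≡ 1  ← first divisor giving 1
The order is 81.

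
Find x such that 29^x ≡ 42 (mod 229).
180

Baby-step giant-step with step n = ⌈√229⌉ = 16.
Baby steps 29^j mod 229 (j:value) for j=0..15: 0:1, 1:29, 2:154, 3:115, 4:129, 5:77, 6:172, 7:179, 8:153, 9:86, 10:204, 11:191, 12:43, 13:102, 14:210, 15:136.
Giant-step multiplier: 29^(-16) ≡ 29^(228-16) = 29^212 ≡ 9 (mod 229).
Giant steps γ_i = 42·9^i mod 229: γ_0=42, γ_1=149, γ_2=196, γ_3=161, γ_4=75, γ_5=217, γ_6=121, γ_7=173, γ_8=183, γ_9=44, γ_10=167, γ_11=129 (in table at j=4).
x = i·n + j = 11·16 + 4 = 180.
Check: 29^180 ≡ 42 (mod 229).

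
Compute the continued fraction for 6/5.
[1; 5]

Euclidean algorithm steps:
6 = 1 × 5 + 1
5 = 5 × 1 + 0
Continued fraction: [1; 5]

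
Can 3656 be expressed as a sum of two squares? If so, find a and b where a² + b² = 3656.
34² + 50² (a=34, b=50)

Factorization: 3656 = 2^3 × 457
By Fermat: n is sum of two squares iff every prime p ≡ 3 (mod 4) appears to even power.
All primes ≡ 3 (mod 4) appear to even power.
Search a = 0, 1, 2, … for 3656 - a² a perfect square: first hit at a = 34: 3656 - 1156 = 2500 = 50².
3656 = 34² + 50² = 1156 + 2500 ✓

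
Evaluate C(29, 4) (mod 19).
1

Using Lucas' theorem:
Write n=29 and k=4 in base 19:
n in base 19: [1, 10]
k in base 19: [0, 4]
C(29,4) mod 19 = ∏ C(n_i, k_i) mod 19
Digit binomials (mod 19): C(1,0) = 1; C(10,4) = 210 ≡ 1
Product: 1 × 1 = 1 ≡ 1 (mod 19)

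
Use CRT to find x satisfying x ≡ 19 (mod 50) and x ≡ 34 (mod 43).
1969

Using Chinese Remainder Theorem:
M = 50 × 43 = 2150
M1 = 43, M2 = 50
y1 = 43^(-1) mod 50 = 7
y2 = 50^(-1) mod 43 = 37
x = (19×43×7 + 34×50×37) mod 2150 = 1969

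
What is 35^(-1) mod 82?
75

gcd(35, 82) = 1, so the inverse exists.
Extended Euclidean algorithm on (82, 35):
82 = 2 × 35 + 12  ⟹  12 = (1)·82 + (-2)·35
35 = 2 × 12 + 11  ⟹  11 = (-2)·82 + (5)·35
12 = 1 × 11 + 1  ⟹  1 = (3)·82 + (-7)·35
So (-7)·35 ≡ 1 (mod 82), i.e. 35^(-1) ≡ -7 ≡ 75 (mod 82).
Check: 35 × 75 = 2625 ≡ 1 (mod 82)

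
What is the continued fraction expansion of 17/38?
[0; 2, 4, 4]

Euclidean algorithm steps:
17 = 0 × 38 + 17
38 = 2 × 17 + 4
17 = 4 × 4 + 1
4 = 4 × 1 + 0
Continued fraction: [0; 2, 4, 4]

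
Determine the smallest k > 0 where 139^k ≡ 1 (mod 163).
162

163 is prime, so ord(139) divides φ(163) = 162.
Divisors of 162: 1, 2, 3, 6, 9, 18, 27, 54, 81, 162.
Repeated squaring: 139^1 ≡ 139, 139^2 ≡ 87, 139^4 ≡ 71, 139^8 ≡ 151, 139^16 ≡ 144, 139^32 ≡ 35, 139^64 ≡ 84, 139^128 ≡ 47 (mod 163).
Test 139^d mod 163 for each divisor d in increasing order:
139^1 ≡ 139
139^2 ≡ 87
139^3 = 139^2·139^1 ≡ 31
139^6 = 139^4·139^2 ≡ 146
139^9 = 139^8·139^1 ≡ 125
139^18 = 139^16·139^2 ≡ 140
139^27 = 139^16·139^8·139^2·139^1 ≡ 59
139^54 = 139^32·139^16·139^4·139^2 ≡ 58
139^81 = 139^64·139^16·139^1 ≡ 162
139^162 = 139^128·139^32·139^2 ≡ 1  ← first divisor giving 1
The order is 162.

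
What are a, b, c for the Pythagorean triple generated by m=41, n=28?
(897, 2296, 2465)

Euclid's formula: a = m² - n², b = 2mn, c = m² + n²
m = 41, n = 28
a = 41² - 28² = 1681 - 784 = 897
b = 2 × 41 × 28 = 2296
c = 41² + 28² = 1681 + 784 = 2465
Verification: 897² + 2296² = 804609 + 5271616 = 6076225 = 2465² ✓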